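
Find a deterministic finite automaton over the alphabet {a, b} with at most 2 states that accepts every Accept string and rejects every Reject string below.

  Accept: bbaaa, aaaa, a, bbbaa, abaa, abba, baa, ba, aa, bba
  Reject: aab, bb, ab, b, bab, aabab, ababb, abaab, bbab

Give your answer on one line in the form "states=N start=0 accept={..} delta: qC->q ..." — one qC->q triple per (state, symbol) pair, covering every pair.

states=2 start=0 accept={0} delta: 0a->0 0b->1 1a->0 1b->1

Fold the examples into a partial DFA from state 0: repeatedly fix the first undefined (state, symbol) met by the shortest-then-alphabetical prefix, trying targets in increasing order and rejecting any under which an Accept and a Reject string meet in one state with the same remainder; add a state when all current targets are rejected. Accepting states are where Accept strings end.
a: 0a undefined. 0a->0: ok.
b: 0b undefined. 0b->0: no, bbaaa/aab meet in 0. Open state 1: 0b->1.
ba: 1a undefined. 1a->0: ok.
bb: 1b undefined. 1b->0: no, bbaaa/bb meet in 0. 1b->1: ok.
All examples now run through 2 states with every (state, symbol) defined. Accept strings end in {0}, Reject strings end in {1}; accept={0}.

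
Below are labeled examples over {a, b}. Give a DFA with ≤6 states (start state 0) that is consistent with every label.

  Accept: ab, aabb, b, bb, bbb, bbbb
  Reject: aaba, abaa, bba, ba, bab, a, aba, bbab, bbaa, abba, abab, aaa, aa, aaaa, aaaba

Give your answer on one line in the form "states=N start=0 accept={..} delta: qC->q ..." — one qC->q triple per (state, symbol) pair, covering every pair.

states=3 start=0 accept={1} delta: 0a->0 0b->1 1a->2 1b->1 2a->0 2b->0

State merging on the prefix tree: take the shortest (then alphabetical) example prefix whose next move is undefined and point that move at state 0, else 1, else 2, ...; a target is out if some Accept/Reject pair would then sit in one state with the same input left (inseparable). If every existing state is out, open a new one.
a: 0a undefined. 0a->0: ok.
b: 0b undefined. 0b->0: no, ab/aaba meet in 0. Open state 1: 0b->1.
ba: 1a undefined. 1a->0: no, ab/bab meet in 1. 1a->1: no, ab/aaba meet in 1. Open state 2: 1a->2.
bb: 1b undefined. 1b->0: no, ab/bbab meet in 1. 1b->1: ok.
bab: 2b undefined. 2b->0: ok.
abaa: 2a undefined. 2a->0: ok.
All examples now run through 3 states with every (state, symbol) defined. Accept strings end in {1}, Reject strings end in {0,2}; accept={1}.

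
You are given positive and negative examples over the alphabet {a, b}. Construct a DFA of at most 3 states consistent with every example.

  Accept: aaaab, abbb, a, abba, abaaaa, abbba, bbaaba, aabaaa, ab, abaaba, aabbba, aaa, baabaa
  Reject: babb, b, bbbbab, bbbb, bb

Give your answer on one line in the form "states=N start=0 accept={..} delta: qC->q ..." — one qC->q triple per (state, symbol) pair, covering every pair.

states=3 start=0 accept={1} delta: 0a->1 0b->2 1a->1 1b->1 2a->0 2b->2

Grow the machine one transition at a time. Run the examples from 0; the earliest place one falls off (shortest prefix, ties alphabetical) gets sent to the lowest-numbered state that keeps every Accept/Reject pair distinguishable — a pair clashes when both reach the same state with identical unread suffix — and to a fresh state only if none does.
a: 0a undefined. 0a->0: no, aaaab/b meet in 0 with "b" left. Open state 1: 0a->1.
b: 0b undefined. 0b->0: no, ab/bbbbab meet in 1 with "b" left. 0b->1: no, abbb/bbbb meet in 1 with "bbb" left. Open state 2: 0b->2.
aa: 1a undefined. 1a->0: no, aaaab/b meet in 2. 1a->1: ok.
ab: 1b undefined. 1b->0: no, abbb/bb meet in 2 with "b" left. 1b->1: ok.
ba: 2a undefined. 2a->0: ok.
bb: 2b undefined. 2b->0: no, aaaab/bbbbab meet in 1. 2b->1: no, aaaab/babb meet in 1. 2b->2: ok.
All examples now run through 3 states with every (state, symbol) defined. Accept strings end in {1}, Reject strings end in {2}; accept={1}.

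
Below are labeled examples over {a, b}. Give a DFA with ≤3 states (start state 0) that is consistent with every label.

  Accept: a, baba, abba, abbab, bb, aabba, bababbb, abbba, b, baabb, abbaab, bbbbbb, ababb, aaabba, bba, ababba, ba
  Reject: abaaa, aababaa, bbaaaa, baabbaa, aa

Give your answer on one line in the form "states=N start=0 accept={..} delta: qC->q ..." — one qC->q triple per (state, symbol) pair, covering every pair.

states=3 start=0 accept={0,1} delta: 0a->1 0b->0 1a->2 1b->0 2a->2 2b->0

Grow the machine one transition at a time. Run the examples from 0; the earliest place one falls off (shortest prefix, ties alphabetical) gets sent to the lowest-numbered state that keeps every Accept/Reject pair distinguishable — a pair clashes when both reach the same state with identical unread suffix — and to a fresh state only if none does.
a: 0a undefined. 0a->0: no, a/aa meet in 0. Open state 1: 0a->1.
b: 0b undefined. 0b->0: ok.
aa: 1a undefined. 1a->0: no, bb/bbaaaa meet in 0. 1a->1: no, a/bbaaaa meet in 1. Open state 2: 1a->2.
ab: 1b undefined. 1b->0: ok.
aaa: 2a undefined. 2a->0: no, a/bbaaaa meet in 1. 2a->1: no, a/abaaa meet in 1. 2a->2: ok.
aab: 2b undefined. 2b->0: ok.
All examples now run through 3 states with every (state, symbol) defined. Accept strings end in {0,1}, Reject strings end in {2}; accept={0,1}.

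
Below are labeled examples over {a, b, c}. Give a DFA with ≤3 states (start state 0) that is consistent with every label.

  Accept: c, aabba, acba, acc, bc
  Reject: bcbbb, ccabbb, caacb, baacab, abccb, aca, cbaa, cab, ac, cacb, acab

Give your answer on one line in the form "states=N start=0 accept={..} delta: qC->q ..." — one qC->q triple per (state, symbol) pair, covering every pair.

State merging on the prefix tree: take the shortest (then alphabetical) example prefix whose next move is undefined and point that move at state 0, else 1, else 2, ...; a target is out if some Accept/Reject pair would then sit in one state with the same input left (inseparable). If every existing state is out, open a new one.
a: 0a undefined. 0a->0: no, c/ac meet in 0 with "c" left. Open state 1: 0a->1.
b: 0b undefined. 0b->0: ok.
c: 0c undefined. 0c->0: no, c/bcbbb meet in 0. 0c->1: ok.
aa: 1a undefined. 1a->0: ok.
ab: 1b undefined. 1b->0: ok.
ac: 1c undefined. 1c->0: no, c/aca meet in 1. 1c->1: no, c/ac meet in 1. Open state 2: 1c->2.
aca: 2a undefined. 2a->0: ok.
acb: 2b undefined. 2b->0: ok.
acc: 2c undefined. 2c->0: no, acc/bcbbb meet in 0. 2c->1: ok.
All examples now run through 3 states with every (state, symbol) defined. Accept strings end in {1}, Reject strings end in {0,2}; accept={1}.

states=3 start=0 accept={1} delta: 0a->1 0b->0 0c->1 1a->0 1b->0 1c->2 2a->0 2b->0 2c->1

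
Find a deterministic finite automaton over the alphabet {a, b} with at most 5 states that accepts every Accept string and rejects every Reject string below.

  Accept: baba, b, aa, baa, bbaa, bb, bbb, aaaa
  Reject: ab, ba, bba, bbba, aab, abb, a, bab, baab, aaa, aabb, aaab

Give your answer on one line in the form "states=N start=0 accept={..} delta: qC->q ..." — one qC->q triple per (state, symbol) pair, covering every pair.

Fold the examples into a partial DFA from state 0: repeatedly fix the first undefined (state, symbol) met by the shortest-then-alphabetical prefix, trying targets in increasing order and rejecting any under which an Accept and a Reject string meet in one state with the same remainder; add a state when all current targets are rejected. Accepting states are where Accept strings end.
a: 0a undefined. 0a->0: no, b/ab meet in 0 with "b" left. Open state 1: 0a->1.
b: 0b undefined. 0b->0: ok.
aa: 1a undefined. 1a->0: no, b/aab meet in 0. 1a->1: no, aa/ba meet in 1. Open state 2: 1a->2.
ab: 1b undefined. 1b->0: no, baba/ba meet in 1. 1b->1: ok.
aaa: 2a undefined. 2a->0: no, b/aaa meet in 0. 2a->1: ok.
aab: 2b undefined. 2b->0: no, b/aab meet in 0. 2b->1: ok.
All examples now run through 3 states with every (state, symbol) defined. Accept strings end in {0,2}, Reject strings end in {1}; accept={0,2}.

states=3 start=0 accept={0,2} delta: 0a->1 0b->0 1a->2 1b->1 2a->1 2b->1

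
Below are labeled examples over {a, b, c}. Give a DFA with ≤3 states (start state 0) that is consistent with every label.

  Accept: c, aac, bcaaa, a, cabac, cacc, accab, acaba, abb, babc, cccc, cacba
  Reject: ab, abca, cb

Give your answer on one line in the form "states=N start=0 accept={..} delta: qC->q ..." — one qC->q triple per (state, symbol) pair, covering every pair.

State merging on the prefix tree: take the shortest (then alphabetical) example prefix whose next move is undefined and point that move at state 0, else 1, else 2, ...; a target is out if some Accept/Reject pair would then sit in one state with the same input left (inseparable). If every existing state is out, open a new one.
a: 0a undefined. 0a->0: ok.
b: 0b undefined. 0b->0: no, a/ab meet in 0. Open state 1: 0b->1.
c: 0c undefined. 0c->0: no, accab/ab meet in 1. 0c->1: no, c/ab meet in 1. Open state 2: 0c->2.
ba: 1a undefined. 1a->0: ok.
bc: 1c undefined. 1c->0: no, bcaaa/abca meet in 0. 1c->1: no, bcaaa/abca meet in 0. 1c->2: ok.
ca: 2a undefined. 2a->0: no, bcaaa/abca meet in 0. 2a->1: ok.
cb: 2b undefined. 2b->0: no, bcaaa/cb meet in 0. 2b->1: ok.
cc: 2c undefined. 2c->0: no, accab/ab meet in 1. 2c->1: no, cacc/ab meet in 1. 2c->2: ok.
abb: 1b undefined. 1b->0: ok.
All examples now run through 3 states with every (state, symbol) defined. Accept strings end in {0,2}, Reject strings end in {1}; accept={0,2}.

states=3 start=0 accept={0,2} delta: 0a->0 0b->1 0c->2 1a->0 1b->0 1c->2 2a->1 2b->1 2c->2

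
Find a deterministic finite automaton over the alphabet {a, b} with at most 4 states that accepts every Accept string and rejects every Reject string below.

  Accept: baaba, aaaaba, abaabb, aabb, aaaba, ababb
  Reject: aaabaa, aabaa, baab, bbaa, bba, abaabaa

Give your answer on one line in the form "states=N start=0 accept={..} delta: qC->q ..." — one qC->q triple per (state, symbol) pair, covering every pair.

Fold the examples into a partial DFA from state 0: repeatedly fix the first undefined (state, symbol) met by the shortest-then-alphabetical prefix, trying targets in increasing order and rejecting any under which an Accept and a Reject string meet in one state with the same remainder; add a state when all current targets are rejected. Accepting states are where Accept strings end.
a: 0a undefined. 0a->0: ok.
b: 0b undefined. 0b->0: no, baaba/aaabaa meet in 0. Open state 1: 0b->1.
ba: 1a undefined. 1a->0: no, baaba/aaabaa meet in 0. 1a->1: no, baaba/bba meet in 1 with "ba" left. Open state 2: 1a->2.
bb: 1b undefined. 1b->0: no, aabb/bbaa meet in 0. 1b->1: no, aaaaba/bba meet in 2. 1b->2: ok.
baa: 2a undefined. 2a->0: ok.
abab: 2b undefined. 2b->0: no, ababb/baab meet in 1. 2b->1: ok.
All examples now run through 3 states with every (state, symbol) defined. Accept strings end in {2}, Reject strings end in {0,1}; accept={2}.

states=3 start=0 accept={2} delta: 0a->0 0b->1 1a->2 1b->2 2a->0 2b->1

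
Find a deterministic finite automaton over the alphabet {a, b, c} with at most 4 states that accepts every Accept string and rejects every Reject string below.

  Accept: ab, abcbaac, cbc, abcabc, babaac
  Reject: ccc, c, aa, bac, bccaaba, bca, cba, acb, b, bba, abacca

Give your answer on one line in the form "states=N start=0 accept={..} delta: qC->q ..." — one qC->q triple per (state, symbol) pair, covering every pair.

states=4 start=0 accept={2} delta: 0a->1 0b->0 0c->1 1a->0 1b->2 1c->0 2a->3 2b->2 2c->2 3a->2 3b->2 3c->0

State merging on the prefix tree: take the shortest (then alphabetical) example prefix whose next move is undefined and point that move at state 0, else 1, else 2, ...; a target is out if some Accept/Reject pair would then sit in one state with the same input left (inseparable). If every existing state is out, open a new one.
a: 0a undefined. 0a->0: no, ab/b meet in 0 with "b" left. Open state 1: 0a->1.
b: 0b undefined. 0b->0: ok.
c: 0c undefined. 0c->0: no, cbc/ccc meet in 0. 0c->1: ok.
aa: 1a undefined. 1a->0: ok.
ab: 1b undefined. 1b->0: no, ab/aa meet in 0. 1b->1: no, ab/c meet in 1. Open state 2: 1b->2.
ac: 1c undefined. 1c->0: ok.
aba: 2a undefined. 2a->0: no, babaac/aa meet in 0. 2a->1: no, babaac/ccc meet in 1. 2a->2: no, ab/cba meet in 2. Open state 3: 2a->3.
abc: 2c undefined. 2c->0: no, abcbaac/ccc meet in 1. 2c->1: no, cbc/ccc meet in 1. 2c->2: ok.
abac: 3c undefined. 3c->0: ok.
abcb: 2b undefined. 2b->0: no, abcbaac/ccc meet in 1. 2b->1: no, abcbaac/aa meet in 0. 2b->2: ok.
abcab: 3b undefined. 3b->0: no, abcabc/ccc meet in 1. 3b->1: no, abcabc/aa meet in 0. 3b->2: ok.
babaa: 3a undefined. 3a->0: no, abcbaac/ccc meet in 1. 3a->1: no, abcbaac/aa meet in 0. 3a->2: ok.
All examples now run through 4 states with every (state, symbol) defined. Accept strings end in {2}, Reject strings end in {0,1,3}; accept={2}.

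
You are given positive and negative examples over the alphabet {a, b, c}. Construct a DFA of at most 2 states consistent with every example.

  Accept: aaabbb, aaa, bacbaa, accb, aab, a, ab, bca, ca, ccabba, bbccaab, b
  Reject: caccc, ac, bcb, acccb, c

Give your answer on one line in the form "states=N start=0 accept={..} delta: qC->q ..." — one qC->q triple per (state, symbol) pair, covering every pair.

Fold the examples into a partial DFA from state 0: repeatedly fix the first undefined (state, symbol) met by the shortest-then-alphabetical prefix, trying targets in increasing order and rejecting any under which an Accept and a Reject string meet in one state with the same remainder; add a state when all current targets are rejected. Accepting states are where Accept strings end.
a: 0a undefined. 0a->0: ok.
b: 0b undefined. 0b->0: ok.
c: 0c undefined. 0c->0: no, aaabbb/caccc meet in 0. Open state 1: 0c->1.
ca: 1a undefined. 1a->0: ok.
cc: 1c undefined. 1c->0: ok.
bcb: 1b undefined. 1b->0: no, aaabbb/bcb meet in 0. 1b->1: ok.
All examples now run through 2 states with every (state, symbol) defined. Accept strings end in {0}, Reject strings end in {1}; accept={0}.

states=2 start=0 accept={0} delta: 0a->0 0b->0 0c->1 1a->0 1b->1 1c->0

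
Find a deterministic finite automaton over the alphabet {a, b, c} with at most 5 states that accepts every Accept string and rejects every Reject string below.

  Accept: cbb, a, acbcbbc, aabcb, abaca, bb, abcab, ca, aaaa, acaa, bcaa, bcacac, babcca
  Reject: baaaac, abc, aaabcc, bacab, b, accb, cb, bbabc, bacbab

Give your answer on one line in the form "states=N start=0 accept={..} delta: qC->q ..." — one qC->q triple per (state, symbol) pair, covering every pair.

State merging on the prefix tree: take the shortest (then alphabetical) example prefix whose next move is undefined and point that move at state 0, else 1, else 2, ...; a target is out if some Accept/Reject pair would then sit in one state with the same input left (inseparable). If every existing state is out, open a new one.
a: 0a undefined. 0a->0: ok.
b: 0b undefined. 0b->0: no, a/b meet in 0. Open state 1: 0b->1.
c: 0c undefined. 0c->0: ok.
ba: 1a undefined. 1a->0: no, a/baaaac meet in 0. 1a->1: no, abcab/bacab meet in 1 with "cab" left. Open state 2: 1a->2.
bb: 1b undefined. 1b->0: ok.
bc: 1c undefined. 1c->0: no, cbb/abc meet in 0. 1c->1: no, acbcbbc/abc meet in 1. 1c->2: ok.
baa: 2a undefined. 2a->0: no, cbb/baaaac meet in 0. 2a->1: no, bcaa/baaaac meet in 2. 2a->2: no, bcaa/abc meet in 2. Open state 3: 2a->3.
bab: 2b undefined. 2b->0: no, acbcbbc/abc meet in 2. 2b->1: no, aabcb/b meet in 1. 2b->2: no, acbcbbc/aaabcc meet in 2 with "c" left. 2b->3: ok.
bac: 2c undefined. 2c->0: no, cbb/aaabcc meet in 0. 2c->1: no, aabcb/bacab meet in 3. 2c->2: no, abcab/bacab meet in 3 with "b" left. 2c->3: no, aabcb/aaabcc meet in 3. Open state 4: 2c->4.
baaa: 3a undefined. 3a->0: no, cbb/baaaac meet in 0. 3a->1: no, bcaa/b meet in 1. 3a->2: no, bcaa/abc meet in 2. 3a->3: ok.
babc: 3c undefined. 3c->0: no, cbb/baaaac meet in 0. 3c->1: no, bcacac/aaabcc meet in 4. 3c->2: no, bcacac/baaaac meet in 2. 3c->3: no, aabcb/baaaac meet in 3. 3c->4: ok.
baca: 4a undefined. 4a->0: ok.
bacb: 4b undefined. 4b->0: ok.
abcab: 3b undefined. 3b->0: ok.
babcc: 4c undefined. 4c->0: ok.
All examples now run through 5 states with every (state, symbol) defined. Accept strings end in {0,3}, Reject strings end in {1,2,4}; accept={0,3}.

states=5 start=0 accept={0,3} delta: 0a->0 0b->1 0c->0 1a->2 1b->0 1c->2 2a->3 2b->3 2c->4 3a->3 3b->0 3c->4 4a->0 4b->0 4c->0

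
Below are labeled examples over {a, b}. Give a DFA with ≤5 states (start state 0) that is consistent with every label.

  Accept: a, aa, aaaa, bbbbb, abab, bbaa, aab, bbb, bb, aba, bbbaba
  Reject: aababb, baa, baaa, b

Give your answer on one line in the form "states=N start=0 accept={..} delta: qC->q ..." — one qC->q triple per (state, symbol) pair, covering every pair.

states=3 start=0 accept={0,1} delta: 0a->1 0b->2 1a->1 1b->0 2a->2 2b->1

State merging on the prefix tree: take the shortest (then alphabetical) example prefix whose next move is undefined and point that move at state 0, else 1, else 2, ...; a target is out if some Accept/Reject pair would then sit in one state with the same input left (inseparable). If every existing state is out, open a new one.
a: 0a undefined. 0a->0: no, aab/b meet in 0 with "b" left. Open state 1: 0a->1.
b: 0b undefined. 0b->0: no, aa/baa meet in 1 with "a" left. 0b->1: no, a/b meet in 1. Open state 2: 0b->2.
aa: 1a undefined. 1a->0: no, aab/b meet in 2. 1a->1: ok.
ab: 1b undefined. 1b->0: ok.
ba: 2a undefined. 2a->0: no, a/baa meet in 1. 2a->1: no, a/baa meet in 1. 2a->2: ok.
bb: 2b undefined. 2b->0: no, bbbbb/aababb meet in 2. 2b->1: ok.
All examples now run through 3 states with every (state, symbol) defined. Accept strings end in {0,1}, Reject strings end in {2}; accept={0,1}.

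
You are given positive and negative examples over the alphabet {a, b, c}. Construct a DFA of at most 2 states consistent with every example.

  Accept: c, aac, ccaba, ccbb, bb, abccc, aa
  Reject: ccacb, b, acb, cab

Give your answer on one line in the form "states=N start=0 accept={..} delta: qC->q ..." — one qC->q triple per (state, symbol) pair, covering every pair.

Grow the machine one transition at a time. Run the examples from 0; the earliest place one falls off (shortest prefix, ties alphabetical) gets sent to the lowest-numbered state that keeps every Accept/Reject pair distinguishable — a pair clashes when both reach the same state with identical unread suffix — and to a fresh state only if none does.
a: 0a undefined. 0a->0: ok.
b: 0b undefined. 0b->0: no, bb/b meet in 0. Open state 1: 0b->1.
c: 0c undefined. 0c->0: ok.
bb: 1b undefined. 1b->0: ok.
abc: 1c undefined. 1c->0: ok.
ccaba: 1a undefined. 1a->0: ok.
All examples now run through 2 states with every (state, symbol) defined. Accept strings end in {0}, Reject strings end in {1}; accept={0}.

states=2 start=0 accept={0} delta: 0a->0 0b->1 0c->0 1a->0 1b->0 1c->0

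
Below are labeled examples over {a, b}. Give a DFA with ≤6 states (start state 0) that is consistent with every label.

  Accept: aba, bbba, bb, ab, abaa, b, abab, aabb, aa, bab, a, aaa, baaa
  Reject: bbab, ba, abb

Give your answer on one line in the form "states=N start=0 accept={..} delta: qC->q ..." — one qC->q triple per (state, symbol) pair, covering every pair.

State merging on the prefix tree: take the shortest (then alphabetical) example prefix whose next move is undefined and point that move at state 0, else 1, else 2, ...; a target is out if some Accept/Reject pair would then sit in one state with the same input left (inseparable). If every existing state is out, open a new one.
a: 0a undefined. 0a->0: no, aba/ba meet in 0 with "ba" left. Open state 1: 0a->1.
b: 0b undefined. 0b->0: no, bbba/ba meet in 1. 0b->1: no, abab/bbab meet in 1 with "bab" left. Open state 2: 0b->2.
aa: 1a undefined. 1a->0: ok.
ab: 1b undefined. 1b->0: no, b/abb meet in 2. 1b->1: no, ab/abb meet in 1. 1b->2: no, aba/ba meet in 2 with "a" left. Open state 3: 1b->3.
ba: 2a undefined. 2a->0: no, aa/ba meet in 0. 2a->1: no, a/ba meet in 1. 2a->2: no, b/ba meet in 2. 2a->3: no, ab/ba meet in 3. Open state 4: 2a->4.
bb: 2b undefined. 2b->0: no, bbba/ba meet in 4. 2b->1: no, b/bbab meet in 2. 2b->2: no, bbba/ba meet in 4. 2b->3: no, abab/bbab meet in 3 with "ab" left. 2b->4: no, bb/ba meet in 4. Open state 5: 2b->5.
aba: 3a undefined. 3a->0: ok.
abb: 3b undefined. 3b->0: no, aba/abb meet in 0. 3b->1: no, abaa/abb meet in 1. 3b->2: no, b/abb meet in 2. 3b->3: no, ab/abb meet in 3. 3b->4: ok.
baa: 4a undefined. 4a->0: ok.
bab: 4b undefined. 4b->0: ok.
bba: 5a undefined. 5a->0: no, b/bbab meet in 2. 5a->1: no, ab/bbab meet in 3. 5a->2: no, bb/bbab meet in 5. 5a->3: ok.
bbb: 5b undefined. 5b->0: ok.
All examples now run through 6 states with every (state, symbol) defined. Accept strings end in {0,1,2,3,5}, Reject strings end in {4}; accept={0,1,2,3,5}.

states=6 start=0 accept={0,1,2,3,5} delta: 0a->1 0b->2 1a->0 1b->3 2a->4 2b->5 3a->0 3b->4 4a->0 4b->0 5a->3 5b->0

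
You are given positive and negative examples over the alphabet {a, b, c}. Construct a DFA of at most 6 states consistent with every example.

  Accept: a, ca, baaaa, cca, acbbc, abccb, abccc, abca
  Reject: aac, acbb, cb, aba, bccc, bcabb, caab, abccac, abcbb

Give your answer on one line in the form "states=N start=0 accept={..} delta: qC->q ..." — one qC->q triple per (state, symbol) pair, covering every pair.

Grow the machine one transition at a time. Run the examples from 0; the earliest place one falls off (shortest prefix, ties alphabetical) gets sent to the lowest-numbered state that keeps every Accept/Reject pair distinguishable — a pair clashes when both reach the same state with identical unread suffix — and to a fresh state only if none does.
a: 0a undefined. 0a->0: no, abccc/bccc meet in 0 with "bccc" left. Open state 1: 0a->1.
b: 0b undefined. 0b->0: ok.
c: 0c undefined. 0c->0: ok.
aa: 1a undefined. 1a->0: no, baaaa/aac meet in 0. 1a->1: ok.
ab: 1b undefined. 1b->0: no, a/aba meet in 1. 1b->1: no, a/aba meet in 1. Open state 2: 1b->2.
ac: 1c undefined. 1c->0: no, acbbc/aac meet in 0. 1c->1: no, a/aac meet in 1. 1c->2: ok.
aba: 2a undefined. 2a->0: ok.
abc: 2c undefined. 2c->0: no, abccb/cb meet in 0. 2c->1: no, abccb/bcabb meet in 2 with "b" left. 2c->2: no, abccb/bcabb meet in 2 with "b" left. Open state 3: 2c->3.
acb: 2b undefined. 2b->0: no, acbbc/acbb meet in 0. 2b->1: no, a/bcabb meet in 1. 2b->2: ok.
abca: 3a undefined. 3a->0: no, abca/cb meet in 0. 3a->1: ok.
abcb: 3b undefined. 3b->0: ok.
abcc: 3c undefined. 3c->0: no, abccb/cb meet in 0. 3c->1: no, abccb/aac meet in 2. 3c->2: no, abccb/aac meet in 2. 3c->3: no, abccb/cb meet in 0. Open state 4: 3c->4.
abcca: 4a undefined. 4a->0: ok.
abccb: 4b undefined. 4b->0: no, abccb/cb meet in 0. 4b->1: ok.
abccc: 4c undefined. 4c->0: no, abccc/cb meet in 0. 4c->1: ok.
All examples now run through 5 states with every (state, symbol) defined. Accept strings end in {1,3}, Reject strings end in {0,2}; accept={1,3}.

states=5 start=0 accept={1,3} delta: 0a->1 0b->0 0c->0 1a->1 1b->2 1c->2 2a->0 2b->2 2c->3 3a->1 3b->0 3c->4 4a->0 4b->1 4c->1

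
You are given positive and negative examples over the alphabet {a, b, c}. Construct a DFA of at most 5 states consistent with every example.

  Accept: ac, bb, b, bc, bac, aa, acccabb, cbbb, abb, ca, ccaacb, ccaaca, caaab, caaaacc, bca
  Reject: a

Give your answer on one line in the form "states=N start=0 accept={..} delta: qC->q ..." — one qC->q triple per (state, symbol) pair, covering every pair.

State merging on the prefix tree: take the shortest (then alphabetical) example prefix whose next move is undefined and point that move at state 0, else 1, else 2, ...; a target is out if some Accept/Reject pair would then sit in one state with the same input left (inseparable). If every existing state is out, open a new one.
a: 0a undefined. 0a->0: no, aa/a meet in 0. Open state 1: 0a->1.
b: 0b undefined. 0b->0: ok.
c: 0c undefined. 0c->0: no, ca/a meet in 1. 0c->1: no, bc/a meet in 1. Open state 2: 0c->2.
aa: 1a undefined. 1a->0: ok.
ab: 1b undefined. 1b->0: ok.
ac: 1c undefined. 1c->0: ok.
ca: 2a undefined. 2a->0: ok.
cb: 2b undefined. 2b->0: ok.
cc: 2c undefined. 2c->0: ok.
All examples now run through 3 states with every (state, symbol) defined. Accept strings end in {0,2}, Reject strings end in {1}; accept={0,2}.

states=3 start=0 accept={0,2} delta: 0a->1 0b->0 0c->2 1a->0 1b->0 1c->0 2a->0 2b->0 2c->0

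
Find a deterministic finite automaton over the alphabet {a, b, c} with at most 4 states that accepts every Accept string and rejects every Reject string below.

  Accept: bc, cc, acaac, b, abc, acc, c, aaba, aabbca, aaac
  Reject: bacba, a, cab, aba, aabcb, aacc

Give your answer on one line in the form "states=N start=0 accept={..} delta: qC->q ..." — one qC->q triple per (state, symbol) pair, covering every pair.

Grow the machine one transition at a time. Run the examples from 0; the earliest place one falls off (shortest prefix, ties alphabetical) gets sent to the lowest-numbered state that keeps every Accept/Reject pair distinguishable — a pair clashes when both reach the same state with identical unread suffix — and to a fresh state only if none does.
a: 0a undefined. 0a->0: no, cc/aacc meet in 0 with "cc" left. Open state 1: 0a->1.
b: 0b undefined. 0b->0: ok.
c: 0c undefined. 0c->0: ok.
aa: 1a undefined. 1a->0: no, bc/aabcb meet in 0. 1a->1: no, acc/aacc meet in 1 with "cc" left. Open state 2: 1a->2.
ab: 1b undefined. 1b->0: no, bc/cab meet in 0. 1b->1: ok.
ac: 1c undefined. 1c->0: ok.
aaa: 2a undefined. 2a->0: ok.
aab: 2b undefined. 2b->0: no, bc/aabcb meet in 0. 2b->1: no, bc/aabcb meet in 0. 2b->2: ok.
aac: 2c undefined. 2c->0: no, bc/aabcb meet in 0. 2c->1: no, bc/aacc meet in 0. 2c->2: no, acaac/aba meet in 2. Open state 3: 2c->3.
aacc: 3c undefined. 3c->0: no, bc/aacc meet in 0. 3c->1: ok.
aabcb: 3b undefined. 3b->0: no, bc/aabcb meet in 0. 3b->1: ok.
aabbca: 3a undefined. 3a->0: ok.
All examples now run through 4 states with every (state, symbol) defined. Accept strings end in {0,3}, Reject strings end in {1,2}; accept={0,3}.

states=4 start=0 accept={0,3} delta: 0a->1 0b->0 0c->0 1a->2 1b->1 1c->0 2a->0 2b->2 2c->3 3a->0 3b->1 3c->1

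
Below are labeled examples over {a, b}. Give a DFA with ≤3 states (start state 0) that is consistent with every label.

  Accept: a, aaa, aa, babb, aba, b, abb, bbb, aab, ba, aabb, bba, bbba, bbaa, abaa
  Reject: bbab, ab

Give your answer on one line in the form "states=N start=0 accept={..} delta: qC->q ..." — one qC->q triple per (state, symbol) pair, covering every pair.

State merging on the prefix tree: take the shortest (then alphabetical) example prefix whose next move is undefined and point that move at state 0, else 1, else 2, ...; a target is out if some Accept/Reject pair would then sit in one state with the same input left (inseparable). If every existing state is out, open a new one.
a: 0a undefined. 0a->0: no, b/ab meet in 0 with "b" left. Open state 1: 0a->1.
b: 0b undefined. 0b->0: ok.
aa: 1a undefined. 1a->0: ok.
ab: 1b undefined. 1b->0: no, aa/bbab meet in 0. 1b->1: no, a/bbab meet in 1. Open state 2: 1b->2.
aba: 2a undefined. 2a->0: ok.
abb: 2b undefined. 2b->0: ok.
All examples now run through 3 states with every (state, symbol) defined. Accept strings end in {0,1}, Reject strings end in {2}; accept={0,1}.

states=3 start=0 accept={0,1} delta: 0a->1 0b->0 1a->0 1b->2 2a->0 2b->0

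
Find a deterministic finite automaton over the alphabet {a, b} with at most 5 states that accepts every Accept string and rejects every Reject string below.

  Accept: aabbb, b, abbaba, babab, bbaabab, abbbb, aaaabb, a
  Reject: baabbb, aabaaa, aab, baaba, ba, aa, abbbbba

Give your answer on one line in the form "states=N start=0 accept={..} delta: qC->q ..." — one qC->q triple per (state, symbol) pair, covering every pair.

states=4 start=0 accept={1} delta: 0a->1 0b->1 1a->2 1b->1 2a->3 2b->0 3a->0 3b->3

Fold the examples into a partial DFA from state 0: repeatedly fix the first undefined (state, symbol) met by the shortest-then-alphabetical prefix, trying targets in increasing order and rejecting any under which an Accept and a Reject string meet in one state with the same remainder; add a state when all current targets are rejected. Accepting states are where Accept strings end.
a: 0a undefined. 0a->0: no, b/aab meet in 0 with "b" left. Open state 1: 0a->1.
b: 0b undefined. 0b->0: no, aabbb/baabbb meet in 1 with "abbb" left. 0b->1: ok.
aa: 1a undefined. 1a->0: no, b/aab meet in 1. 1a->1: no, aabbb/baabbb meet in 1 with "bbb" left. Open state 2: 1a->2.
ab: 1b undefined. 1b->0: no, b/abbbbba meet in 1. 1b->1: ok.
aaa: 2a undefined. 2a->0: no, b/baabbb meet in 1. 2a->1: no, b/baabbb meet in 1. 2a->2: no, aabbb/baabbb meet in 2 with "bbb" left. Open state 3: 2a->3.
aab: 2b undefined. 2b->0: ok.
aaaa: 3a undefined. 3a->0: ok.
baab: 3b undefined. 3b->0: no, aabbb/baabbb meet in 1. 3b->1: no, aabbb/baabbb meet in 1. 3b->2: no, aabbb/baabbb meet in 1. 3b->3: ok.
All examples now run through 4 states with every (state, symbol) defined. Accept strings end in {1}, Reject strings end in {0,2,3}; accept={1}.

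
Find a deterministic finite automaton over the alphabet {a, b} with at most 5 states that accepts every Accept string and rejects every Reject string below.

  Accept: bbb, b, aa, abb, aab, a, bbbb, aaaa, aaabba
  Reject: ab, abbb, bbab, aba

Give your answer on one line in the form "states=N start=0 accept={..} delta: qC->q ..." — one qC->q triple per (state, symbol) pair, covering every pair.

states=3 start=0 accept={0,1} delta: 0a->1 0b->0 1a->0 1b->2 2a->2 2b->1

State merging on the prefix tree: take the shortest (then alphabetical) example prefix whose next move is undefined and point that move at state 0, else 1, else 2, ...; a target is out if some Accept/Reject pair would then sit in one state with the same input left (inseparable). If every existing state is out, open a new one.
a: 0a undefined. 0a->0: no, bbb/abbb meet in 0 with "bbb" left. Open state 1: 0a->1.
b: 0b undefined. 0b->0: ok.
aa: 1a undefined. 1a->0: ok.
ab: 1b undefined. 1b->0: no, bbb/ab meet in 0. 1b->1: no, bbb/aba meet in 0. Open state 2: 1b->2.
aba: 2a undefined. 2a->0: no, bbb/aba meet in 0. 2a->1: no, a/aba meet in 1. 2a->2: ok.
abb: 2b undefined. 2b->0: no, bbb/abbb meet in 0. 2b->1: ok.
All examples now run through 3 states with every (state, symbol) defined. Accept strings end in {0,1}, Reject strings end in {2}; accept={0,1}.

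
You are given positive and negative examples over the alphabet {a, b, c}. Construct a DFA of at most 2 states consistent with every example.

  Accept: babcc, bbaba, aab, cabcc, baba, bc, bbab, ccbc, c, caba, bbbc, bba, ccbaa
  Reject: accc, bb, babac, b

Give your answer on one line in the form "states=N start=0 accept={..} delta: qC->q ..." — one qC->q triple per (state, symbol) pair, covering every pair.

states=2 start=0 accept={1} delta: 0a->1 0b->0 0c->1 1a->1 1b->1 1c->0

Fold the examples into a partial DFA from state 0: repeatedly fix the first undefined (state, symbol) met by the shortest-then-alphabetical prefix, trying targets in increasing order and rejecting any under which an Accept and a Reject string meet in one state with the same remainder; add a state when all current targets are rejected. Accepting states are where Accept strings end.
a: 0a undefined. 0a->0: no, aab/b meet in 0 with "b" left. Open state 1: 0a->1.
b: 0b undefined. 0b->0: ok.
c: 0c undefined. 0c->0: no, bc/bb meet in 0. 0c->1: ok.
aa: 1a undefined. 1a->0: no, aab/bb meet in 0. 1a->1: ok.
ac: 1c undefined. 1c->0: ok.
aab: 1b undefined. 1b->0: no, babcc/accc meet in 0. 1b->1: ok.
All examples now run through 2 states with every (state, symbol) defined. Accept strings end in {1}, Reject strings end in {0}; accept={1}.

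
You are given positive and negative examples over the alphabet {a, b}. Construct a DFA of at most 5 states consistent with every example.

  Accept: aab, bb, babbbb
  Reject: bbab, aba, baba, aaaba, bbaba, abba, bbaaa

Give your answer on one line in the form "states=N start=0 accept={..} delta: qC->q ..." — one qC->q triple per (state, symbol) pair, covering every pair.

states=4 start=0 accept={1,2} delta: 0a->0 0b->1 1a->0 1b->2 2a->3 2b->0 3a->0 3b->0

State merging on the prefix tree: take the shortest (then alphabetical) example prefix whose next move is undefined and point that move at state 0, else 1, else 2, ...; a target is out if some Accept/Reject pair would then sit in one state with the same input left (inseparable). If every existing state is out, open a new one.
a: 0a undefined. 0a->0: ok.
b: 0b undefined. 0b->0: no, aab/bbab meet in 0. Open state 1: 0b->1.
ba: 1a undefined. 1a->0: ok.
bb: 1b undefined. 1b->0: no, aab/bbab meet in 1. 1b->1: no, aab/bbab meet in 1. Open state 2: 1b->2.
bba: 2a undefined. 2a->0: no, aab/bbab meet in 1. 2a->1: no, aab/bbaba meet in 1. 2a->2: no, bb/abba meet in 2. Open state 3: 2a->3.
bbaa: 3a undefined. 3a->0: ok.
bbab: 3b undefined. 3b->0: ok.
babbb: 2b undefined. 2b->0: ok.
All examples now run through 4 states with every (state, symbol) defined. Accept strings end in {1,2}, Reject strings end in {0,3}; accept={1,2}.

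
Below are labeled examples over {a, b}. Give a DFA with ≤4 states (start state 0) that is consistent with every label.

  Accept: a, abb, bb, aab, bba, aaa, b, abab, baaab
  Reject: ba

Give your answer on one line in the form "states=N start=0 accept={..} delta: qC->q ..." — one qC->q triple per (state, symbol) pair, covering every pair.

states=3 start=0 accept={0,1} delta: 0a->0 0b->1 1a->2 1b->0 2a->0 2b->0

State merging on the prefix tree: take the shortest (then alphabetical) example prefix whose next move is undefined and point that move at state 0, else 1, else 2, ...; a target is out if some Accept/Reject pair would then sit in one state with the same input left (inseparable). If every existing state is out, open a new one.
a: 0a undefined. 0a->0: ok.
b: 0b undefined. 0b->0: no, a/ba meet in 0. Open state 1: 0b->1.
ba: 1a undefined. 1a->0: no, a/ba meet in 0. 1a->1: no, aab/ba meet in 1. Open state 2: 1a->2.
bb: 1b undefined. 1b->0: ok.
baa: 2a undefined. 2a->0: ok.
abab: 2b undefined. 2b->0: ok.
All examples now run through 3 states with every (state, symbol) defined. Accept strings end in {0,1}, Reject strings end in {2}; accept={0,1}.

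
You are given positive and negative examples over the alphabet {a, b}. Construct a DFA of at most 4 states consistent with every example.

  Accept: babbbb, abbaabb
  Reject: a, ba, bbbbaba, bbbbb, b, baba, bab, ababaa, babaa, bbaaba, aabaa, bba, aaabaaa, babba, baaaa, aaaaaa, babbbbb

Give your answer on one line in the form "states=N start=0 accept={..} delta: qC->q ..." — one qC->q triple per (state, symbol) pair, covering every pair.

states=3 start=0 accept={2} delta: 0a->0 0b->1 1a->0 1b->2 2a->0 2b->1

Grow the machine one transition at a time. Run the examples from 0; the earliest place one falls off (shortest prefix, ties alphabetical) gets sent to the lowest-numbered state that keeps every Accept/Reject pair distinguishable — a pair clashes when both reach the same state with identical unread suffix — and to a fresh state only if none does.
a: 0a undefined. 0a->0: ok.
b: 0b undefined. 0b->0: no, babbbb/a meet in 0. Open state 1: 0b->1.
ba: 1a undefined. 1a->0: ok.
bb: 1b undefined. 1b->0: no, babbbb/a meet in 0. 1b->1: no, babbbb/bbbbb meet in 1. Open state 2: 1b->2.
bba: 2a undefined. 2a->0: ok.
bbb: 2b undefined. 2b->0: no, babbbb/b meet in 1. 2b->1: ok.
All examples now run through 3 states with every (state, symbol) defined. Accept strings end in {2}, Reject strings end in {0,1}; accept={2}.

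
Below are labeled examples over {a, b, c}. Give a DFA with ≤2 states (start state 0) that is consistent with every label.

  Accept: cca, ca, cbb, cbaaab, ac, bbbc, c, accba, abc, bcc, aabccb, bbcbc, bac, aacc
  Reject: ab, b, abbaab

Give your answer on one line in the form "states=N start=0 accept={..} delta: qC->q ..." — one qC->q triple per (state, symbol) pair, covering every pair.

states=2 start=0 accept={1} delta: 0a->0 0b->0 0c->1 1a->1 1b->1 1c->1

State merging on the prefix tree: take the shortest (then alphabetical) example prefix whose next move is undefined and point that move at state 0, else 1, else 2, ...; a target is out if some Accept/Reject pair would then sit in one state with the same input left (inseparable). If every existing state is out, open a new one.
a: 0a undefined. 0a->0: ok.
b: 0b undefined. 0b->0: ok.
c: 0c undefined. 0c->0: no, cca/ab meet in 0. Open state 1: 0c->1.
ca: 1a undefined. 1a->0: no, ca/ab meet in 0. 1a->1: ok.
cb: 1b undefined. 1b->0: no, cbb/ab meet in 0. 1b->1: ok.
cc: 1c undefined. 1c->0: no, cca/ab meet in 0. 1c->1: ok.
All examples now run through 2 states with every (state, symbol) defined. Accept strings end in {1}, Reject strings end in {0}; accept={1}.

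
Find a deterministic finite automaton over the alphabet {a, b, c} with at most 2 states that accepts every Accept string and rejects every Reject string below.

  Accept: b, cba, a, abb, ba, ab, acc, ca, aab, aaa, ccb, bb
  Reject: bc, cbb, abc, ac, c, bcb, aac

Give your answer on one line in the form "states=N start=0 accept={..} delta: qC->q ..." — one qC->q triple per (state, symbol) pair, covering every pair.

Fold the examples into a partial DFA from state 0: repeatedly fix the first undefined (state, symbol) met by the shortest-then-alphabetical prefix, trying targets in increasing order and rejecting any under which an Accept and a Reject string meet in one state with the same remainder; add a state when all current targets are rejected. Accepting states are where Accept strings end.
a: 0a undefined. 0a->0: ok.
b: 0b undefined. 0b->0: ok.
c: 0c undefined. 0c->0: no, b/bc meet in 0. Open state 1: 0c->1.
ca: 1a undefined. 1a->0: ok.
cb: 1b undefined. 1b->0: no, b/cbb meet in 0. 1b->1: ok.
cc: 1c undefined. 1c->0: ok.
All examples now run through 2 states with every (state, symbol) defined. Accept strings end in {0}, Reject strings end in {1}; accept={0}.

states=2 start=0 accept={0} delta: 0a->0 0b->0 0c->1 1a->0 1b->1 1c->0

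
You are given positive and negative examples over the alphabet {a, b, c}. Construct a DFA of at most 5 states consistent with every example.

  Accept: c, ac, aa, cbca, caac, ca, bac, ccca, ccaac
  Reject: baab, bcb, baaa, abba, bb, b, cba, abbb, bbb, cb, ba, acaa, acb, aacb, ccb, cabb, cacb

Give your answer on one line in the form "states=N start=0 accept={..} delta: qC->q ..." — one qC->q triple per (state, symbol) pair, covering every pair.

Fold the examples into a partial DFA from state 0: repeatedly fix the first undefined (state, symbol) met by the shortest-then-alphabetical prefix, trying targets in increasing order and rejecting any under which an Accept and a Reject string meet in one state with the same remainder; add a state when all current targets are rejected. Accepting states are where Accept strings end.
a: 0a undefined. 0a->0: ok.
b: 0b undefined. 0b->0: no, aa/baab meet in 0. Open state 1: 0b->1.
c: 0c undefined. 0c->0: no, c/acaa meet in 0. 0c->1: no, c/b meet in 1. Open state 2: 0c->2.
ba: 1a undefined. 1a->0: no, aa/baaa meet in 0. 1a->1: ok.
bb: 1b undefined. 1b->0: no, aa/baab meet in 0. 1b->1: ok.
bc: 1c undefined. 1c->0: ok.
ca: 2a undefined. 2a->0: no, aa/acaa meet in 0. 2a->1: no, ca/baab meet in 1. 2a->2: no, c/acaa meet in 2. Open state 3: 2a->3.
cb: 2b undefined. 2b->0: no, aa/cba meet in 0. 2b->1: ok.
cc: 2c undefined. 2c->0: ok.
caa: 3a undefined. 3a->0: no, aa/acaa meet in 0. 3a->1: ok.
cab: 3b undefined. 3b->0: ok.
cac: 3c undefined. 3c->0: ok.
All examples now run through 4 states with every (state, symbol) defined. Accept strings end in {0,2,3}, Reject strings end in {1}; accept={0,2,3}.

states=4 start=0 accept={0,2,3} delta: 0a->0 0b->1 0c->2 1a->1 1b->1 1c->0 2a->3 2b->1 2c->0 3a->1 3b->0 3c->0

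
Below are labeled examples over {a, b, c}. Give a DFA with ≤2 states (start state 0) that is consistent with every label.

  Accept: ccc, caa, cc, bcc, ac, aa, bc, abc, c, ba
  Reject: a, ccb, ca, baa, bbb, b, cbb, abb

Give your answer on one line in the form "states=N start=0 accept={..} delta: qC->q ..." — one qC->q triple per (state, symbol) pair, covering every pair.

State merging on the prefix tree: take the shortest (then alphabetical) example prefix whose next move is undefined and point that move at state 0, else 1, else 2, ...; a target is out if some Accept/Reject pair would then sit in one state with the same input left (inseparable). If every existing state is out, open a new one.
a: 0a undefined. 0a->0: no, aa/a meet in 0. Open state 1: 0a->1.
b: 0b undefined. 0b->0: no, aa/baa meet in 1 with "a" left. 0b->1: ok.
c: 0c undefined. 0c->0: ok.
aa: 1a undefined. 1a->0: ok.
ab: 1b undefined. 1b->0: no, ccc/cbb meet in 0. 1b->1: ok.
ac: 1c undefined. 1c->0: ok.
All examples now run through 2 states with every (state, symbol) defined. Accept strings end in {0}, Reject strings end in {1}; accept={0}.

states=2 start=0 accept={0} delta: 0a->1 0b->1 0c->0 1a->0 1b->1 1c->0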